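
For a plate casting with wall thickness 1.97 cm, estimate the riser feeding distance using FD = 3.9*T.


Formula: FD = 3.9 * T  (riser feeding-distance rule)
FD = 3.9 * 1.97 cm = 7.6830 cm

Answer: 7.6830 cm


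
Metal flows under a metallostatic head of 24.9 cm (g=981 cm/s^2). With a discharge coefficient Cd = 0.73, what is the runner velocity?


Formula: v = Cd * sqrt(2 * g * h)  (Torricelli with discharge coefficient)
2*g*h = 2 * 981 * 24.9 = 48853.8 cm^2/s^2
sqrt(48853.8) = 221.02896 cm/s
v = 0.73 * 221.02896 = 161.3511 cm/s

Answer: 161.3511 cm/s


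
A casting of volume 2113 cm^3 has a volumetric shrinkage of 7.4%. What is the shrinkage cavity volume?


Formula: V_shrink = V_casting * shrinkage_pct / 100
V_shrink = 2113 cm^3 * 7.4 / 100 = 156.3620 cm^3

Answer: 156.3620 cm^3


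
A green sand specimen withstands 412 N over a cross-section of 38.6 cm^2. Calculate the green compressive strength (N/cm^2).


Formula: Compressive Strength = Force / Area
Strength = 412 N / 38.6 cm^2 = 10.6736 N/cm^2


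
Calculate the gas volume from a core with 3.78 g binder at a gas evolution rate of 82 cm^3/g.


Formula: V_gas = W_binder * gas_evolution_rate
V = 3.78 g * 82 cm^3/g = 309.9600 cm^3

Final answer: 309.9600 cm^3


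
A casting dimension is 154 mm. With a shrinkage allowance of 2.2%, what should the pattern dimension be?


Formula: L_pattern = L_casting * (1 + shrinkage_rate/100)
Shrinkage factor = 1 + 2.2/100 = 1.022
L_pattern = 154 mm * 1.022 = 157.3880 mm

157.3880 mm


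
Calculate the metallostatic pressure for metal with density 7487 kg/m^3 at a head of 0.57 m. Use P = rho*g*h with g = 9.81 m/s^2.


Formula: P = rho * g * h
rho * g = 7487 * 9.81 = 73447.47 N/m^3
P = 73447.47 * 0.57 = 41865.0579 Pa

Answer: 41865.0579 Pa


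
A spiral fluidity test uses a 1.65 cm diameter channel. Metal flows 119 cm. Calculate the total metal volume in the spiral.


Formula: V = pi * (d/2)^2 * L  (cylinder volume)
Radius = 1.65/2 = 0.825 cm
V = pi * 0.825^2 * 119 = 254.4513 cm^3

254.4513 cm^3


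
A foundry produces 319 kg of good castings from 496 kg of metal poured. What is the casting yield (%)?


Formula: Casting Yield = (W_good / W_total) * 100
Yield = (319 kg / 496 kg) * 100 = 64.3145%

Final answer: 64.3145%


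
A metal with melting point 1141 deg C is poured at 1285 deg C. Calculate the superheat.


Formula: Superheat = T_pour - T_melt
Superheat = 1285 - 1141 = 144 deg C

Answer: 144 deg C


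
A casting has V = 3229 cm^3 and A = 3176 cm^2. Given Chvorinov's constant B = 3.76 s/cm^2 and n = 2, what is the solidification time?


Formula: t_s = B * (V/A)^n  (Chvorinov's rule, n=2)
Modulus M = V/A = 3229/3176 = 1.016688 cm
M^2 = 1.016688^2 = 1.033654 cm^2
t_s = 3.76 * 1.033654 = 3.8865 s

Final answer: 3.8865 s


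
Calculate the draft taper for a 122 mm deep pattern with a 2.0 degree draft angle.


Formula: taper = depth * tan(draft_angle)
tan(2.0 deg) = 0.0349208
taper = 122 mm * 0.0349208 = 4.2603 mm


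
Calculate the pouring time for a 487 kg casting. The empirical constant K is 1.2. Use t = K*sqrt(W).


Formula: t = K * sqrt(W)
sqrt(W) = sqrt(487) = 22.06808
t = 1.2 * 22.06808 = 26.4817 s


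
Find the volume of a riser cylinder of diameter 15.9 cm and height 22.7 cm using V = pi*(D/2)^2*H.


Formula: V = pi * (D/2)^2 * H  (cylinder volume)
Radius = D/2 = 15.9/2 = 7.95 cm
V = pi * 7.95^2 * 22.7 = 4507.2328 cm^3

Answer: 4507.2328 cm^3


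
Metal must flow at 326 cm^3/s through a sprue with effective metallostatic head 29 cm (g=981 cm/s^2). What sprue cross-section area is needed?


Formula: v = sqrt(2*g*h), A = Q/v
Velocity: v = sqrt(2 * 981 * 29) = sqrt(56898) = 238.5330 cm/s
Sprue area: A = Q / v = 326 / 238.5330 = 1.3667 cm^2

Answer: 1.3667 cm^2


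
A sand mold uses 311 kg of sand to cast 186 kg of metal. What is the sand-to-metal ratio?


Formula: Sand-to-Metal Ratio = W_sand / W_metal
Ratio = 311 kg / 186 kg = 1.6720

Answer: 1.6720


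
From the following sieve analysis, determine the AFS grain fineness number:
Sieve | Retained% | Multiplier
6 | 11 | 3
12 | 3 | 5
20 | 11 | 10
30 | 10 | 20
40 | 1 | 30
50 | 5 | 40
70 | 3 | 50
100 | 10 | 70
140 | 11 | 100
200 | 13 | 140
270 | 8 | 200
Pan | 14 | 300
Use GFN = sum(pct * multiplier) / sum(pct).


Formula: GFN = sum(pct * multiplier) / sum(pct)
sum(pct * multiplier) = 10158
sum(pct) = 100
GFN = 10158 / 100 = 101.58

Final answer: 101.58


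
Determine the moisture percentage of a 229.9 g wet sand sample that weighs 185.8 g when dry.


Formula: MC = (W_wet - W_dry) / W_wet * 100
Water mass = 229.9 - 185.8 = 44.1 g
MC = 44.1 / 229.9 * 100 = 19.1823%

19.1823%


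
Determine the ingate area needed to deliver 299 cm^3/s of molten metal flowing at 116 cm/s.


Formula: A_ingate = Q / v  (continuity equation)
A = 299 cm^3/s / 116 cm/s = 2.5776 cm^2


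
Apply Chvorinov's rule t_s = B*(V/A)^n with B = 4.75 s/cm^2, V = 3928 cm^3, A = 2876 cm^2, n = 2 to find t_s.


Formula: t_s = B * (V/A)^n  (Chvorinov's rule, n=2)
Modulus M = V/A = 3928/2876 = 1.365786 cm
M^2 = 1.365786^2 = 1.865371 cm^2
t_s = 4.75 * 1.865371 = 8.8605 s

Final answer: 8.8605 s


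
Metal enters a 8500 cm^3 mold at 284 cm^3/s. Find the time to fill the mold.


Formula: t_fill = V_mold / Q_flow
t = 8500 cm^3 / 284 cm^3/s = 29.9296 s

Final answer: 29.9296 s


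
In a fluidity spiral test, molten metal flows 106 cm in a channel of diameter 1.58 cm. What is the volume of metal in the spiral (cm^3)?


Formula: V = pi * (d/2)^2 * L  (cylinder volume)
Radius = 1.58/2 = 0.79 cm
V = pi * 0.79^2 * 106 = 207.8308 cm^3

207.8308 cm^3


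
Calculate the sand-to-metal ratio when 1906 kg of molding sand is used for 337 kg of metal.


Formula: Sand-to-Metal Ratio = W_sand / W_metal
Ratio = 1906 kg / 337 kg = 5.6558

5.6558


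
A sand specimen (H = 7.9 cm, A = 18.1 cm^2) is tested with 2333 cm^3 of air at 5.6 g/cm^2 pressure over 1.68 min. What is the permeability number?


Formula: Permeability Number P = (V * H) / (p * A * t)
Numerator: V * H = 2333 * 7.9 = 18430.7
Denominator: p * A * t = 5.6 * 18.1 * 1.68 = 170.2848
P = 18430.7 / 170.2848 = 108.2346

Final answer: 108.2346


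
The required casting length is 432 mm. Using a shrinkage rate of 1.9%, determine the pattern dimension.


Formula: L_pattern = L_casting * (1 + shrinkage_rate/100)
Shrinkage factor = 1 + 1.9/100 = 1.019
L_pattern = 432 mm * 1.019 = 440.2080 mm

440.2080 mm


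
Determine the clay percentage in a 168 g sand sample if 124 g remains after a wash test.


Formula: Clay% = (W_total - W_washed) / W_total * 100
Clay mass = 168 - 124 = 44 g
Clay% = 44 / 168 * 100 = 26.1905%


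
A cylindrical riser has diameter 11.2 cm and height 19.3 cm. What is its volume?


Formula: V = pi * (D/2)^2 * H  (cylinder volume)
Radius = D/2 = 11.2/2 = 5.6 cm
V = pi * 5.6^2 * 19.3 = 1901.4427 cm^3

1901.4427 cm^3


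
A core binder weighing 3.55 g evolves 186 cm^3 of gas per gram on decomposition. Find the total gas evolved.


Formula: V_gas = W_binder * gas_evolution_rate
V = 3.55 g * 186 cm^3/g = 660.3000 cm^3

660.3000 cm^3


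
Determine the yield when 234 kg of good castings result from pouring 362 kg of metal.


Formula: Casting Yield = (W_good / W_total) * 100
Yield = (234 kg / 362 kg) * 100 = 64.6409%

Answer: 64.6409%


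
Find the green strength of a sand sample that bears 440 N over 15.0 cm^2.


Formula: Compressive Strength = Force / Area
Strength = 440 N / 15.0 cm^2 = 29.3333 N/cm^2

29.3333 N/cm^2


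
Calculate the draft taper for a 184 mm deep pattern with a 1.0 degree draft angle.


Formula: taper = depth * tan(draft_angle)
tan(1.0 deg) = 0.0174551
taper = 184 mm * 0.0174551 = 3.2117 mm

3.2117 mm


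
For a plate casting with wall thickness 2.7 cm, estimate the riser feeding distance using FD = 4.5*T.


Formula: FD = 4.5 * T  (riser feeding-distance rule)
FD = 4.5 * 2.7 cm = 12.1500 cm

Answer: 12.1500 cm


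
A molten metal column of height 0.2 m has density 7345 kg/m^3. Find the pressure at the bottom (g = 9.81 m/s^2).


Formula: P = rho * g * h
rho * g = 7345 * 9.81 = 72054.45 N/m^3
P = 72054.45 * 0.2 = 14410.8900 Pa


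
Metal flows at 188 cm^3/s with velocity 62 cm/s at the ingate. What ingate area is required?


Formula: A_ingate = Q / v  (continuity equation)
A = 188 cm^3/s / 62 cm/s = 3.0323 cm^2


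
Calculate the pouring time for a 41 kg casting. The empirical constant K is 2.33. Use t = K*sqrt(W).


Formula: t = K * sqrt(W)
sqrt(W) = sqrt(41) = 6.40312
t = 2.33 * 6.40312 = 14.9193 s

14.9193 s


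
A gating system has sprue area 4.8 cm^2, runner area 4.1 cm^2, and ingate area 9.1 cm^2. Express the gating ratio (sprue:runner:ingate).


Sprue:Runner:Ingate = 1 : 4.1/4.8 : 9.1/4.8 = 1:0.85:1.90

Final answer: 1:0.85:1.90


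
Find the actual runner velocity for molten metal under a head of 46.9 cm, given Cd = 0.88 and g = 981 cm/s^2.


Formula: v = Cd * sqrt(2 * g * h)  (Torricelli with discharge coefficient)
2*g*h = 2 * 981 * 46.9 = 92017.8 cm^2/s^2
sqrt(92017.8) = 303.34436 cm/s
v = 0.88 * 303.34436 = 266.9430 cm/s

Answer: 266.9430 cm/s


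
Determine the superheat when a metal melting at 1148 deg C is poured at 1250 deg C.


Formula: Superheat = T_pour - T_melt
Superheat = 1250 - 1148 = 102 deg C

Answer: 102 deg C


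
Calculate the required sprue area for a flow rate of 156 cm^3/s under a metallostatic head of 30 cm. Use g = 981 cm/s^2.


Formula: v = sqrt(2*g*h), A = Q/v
Velocity: v = sqrt(2 * 981 * 30) = sqrt(58860) = 242.6108 cm/s
Sprue area: A = Q / v = 156 / 242.6108 = 0.6430 cm^2

Answer: 0.6430 cm^2


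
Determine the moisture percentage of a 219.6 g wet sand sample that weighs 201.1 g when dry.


Formula: MC = (W_wet - W_dry) / W_wet * 100
Water mass = 219.6 - 201.1 = 18.5 g
MC = 18.5 / 219.6 * 100 = 8.4244%

Answer: 8.4244%


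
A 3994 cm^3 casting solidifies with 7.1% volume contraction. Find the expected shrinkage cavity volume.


Formula: V_shrink = V_casting * shrinkage_pct / 100
V_shrink = 3994 cm^3 * 7.1 / 100 = 283.5740 cm^3

283.5740 cm^3


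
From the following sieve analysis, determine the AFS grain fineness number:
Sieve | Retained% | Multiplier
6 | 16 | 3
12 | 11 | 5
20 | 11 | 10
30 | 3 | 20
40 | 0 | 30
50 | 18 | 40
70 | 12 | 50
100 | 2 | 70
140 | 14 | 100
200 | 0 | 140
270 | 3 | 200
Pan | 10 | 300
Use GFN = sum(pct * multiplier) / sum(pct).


Formula: GFN = sum(pct * multiplier) / sum(pct)
sum(pct * multiplier) = 6733
sum(pct) = 100
GFN = 6733 / 100 = 67.33

Final answer: 67.33


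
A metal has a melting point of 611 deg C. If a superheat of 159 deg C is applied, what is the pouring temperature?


Formula: T_pour = T_melt + Superheat
T_pour = 611 + 159 = 770 deg C

770 deg C


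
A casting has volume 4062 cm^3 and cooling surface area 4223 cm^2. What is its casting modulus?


Formula: Casting Modulus M = V / A
M = 4062 cm^3 / 4223 cm^2 = 0.9619 cm


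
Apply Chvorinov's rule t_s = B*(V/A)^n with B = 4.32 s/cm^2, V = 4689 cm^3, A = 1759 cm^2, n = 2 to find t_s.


Formula: t_s = B * (V/A)^n  (Chvorinov's rule, n=2)
Modulus M = V/A = 4689/1759 = 2.665719 cm
M^2 = 2.665719^2 = 7.106058 cm^2
t_s = 4.32 * 7.106058 = 30.6982 s

Answer: 30.6982 s


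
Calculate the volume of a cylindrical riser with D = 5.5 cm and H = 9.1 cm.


Formula: V = pi * (D/2)^2 * H  (cylinder volume)
Radius = D/2 = 5.5/2 = 2.75 cm
V = pi * 2.75^2 * 9.1 = 216.2005 cm^3


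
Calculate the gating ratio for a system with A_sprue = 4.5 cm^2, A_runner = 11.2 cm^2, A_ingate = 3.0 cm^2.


Sprue:Runner:Ingate = 1 : 11.2/4.5 : 3.0/4.5 = 1:2.49:0.67


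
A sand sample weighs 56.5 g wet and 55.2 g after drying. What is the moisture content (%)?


Formula: MC = (W_wet - W_dry) / W_wet * 100
Water mass = 56.5 - 55.2 = 1.3 g
MC = 1.3 / 56.5 * 100 = 2.3009%

Final answer: 2.3009%


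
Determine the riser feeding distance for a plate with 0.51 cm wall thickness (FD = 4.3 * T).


Formula: FD = 4.3 * T  (riser feeding-distance rule)
FD = 4.3 * 0.51 cm = 2.1930 cm

Final answer: 2.1930 cm


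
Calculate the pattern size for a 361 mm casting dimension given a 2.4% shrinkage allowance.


Formula: L_pattern = L_casting * (1 + shrinkage_rate/100)
Shrinkage factor = 1 + 2.4/100 = 1.024
L_pattern = 361 mm * 1.024 = 369.6640 mm

369.6640 mm


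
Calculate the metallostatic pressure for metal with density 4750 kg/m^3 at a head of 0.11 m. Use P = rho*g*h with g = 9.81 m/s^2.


Formula: P = rho * g * h
rho * g = 4750 * 9.81 = 46597.5 N/m^3
P = 46597.5 * 0.11 = 5125.7250 Pa

Final answer: 5125.7250 Pa


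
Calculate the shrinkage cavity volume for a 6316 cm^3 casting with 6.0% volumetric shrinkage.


Formula: V_shrink = V_casting * shrinkage_pct / 100
V_shrink = 6316 cm^3 * 6.0 / 100 = 378.9600 cm^3


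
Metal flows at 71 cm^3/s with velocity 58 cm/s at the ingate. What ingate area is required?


Formula: A_ingate = Q / v  (continuity equation)
A = 71 cm^3/s / 58 cm/s = 1.2241 cm^2

1.2241 cm^2


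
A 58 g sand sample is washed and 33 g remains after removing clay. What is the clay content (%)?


Formula: Clay% = (W_total - W_washed) / W_total * 100
Clay mass = 58 - 33 = 25 g
Clay% = 25 / 58 * 100 = 43.1034%


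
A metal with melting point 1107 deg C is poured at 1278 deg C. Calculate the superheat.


Formula: Superheat = T_pour - T_melt
Superheat = 1278 - 1107 = 171 deg C

Answer: 171 deg C


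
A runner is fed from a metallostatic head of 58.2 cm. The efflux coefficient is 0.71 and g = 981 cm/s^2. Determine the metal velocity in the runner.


Formula: v = Cd * sqrt(2 * g * h)  (Torricelli with discharge coefficient)
2*g*h = 2 * 981 * 58.2 = 114188.4 cm^2/s^2
sqrt(114188.4) = 337.91774 cm/s
v = 0.71 * 337.91774 = 239.9216 cm/s

Answer: 239.9216 cm/s


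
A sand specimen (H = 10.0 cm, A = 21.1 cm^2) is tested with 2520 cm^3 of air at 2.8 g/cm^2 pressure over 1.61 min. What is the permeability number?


Formula: Permeability Number P = (V * H) / (p * A * t)
Numerator: V * H = 2520 * 10.0 = 25200.0
Denominator: p * A * t = 2.8 * 21.1 * 1.61 = 95.1188
P = 25200.0 / 95.1188 = 264.9319

Answer: 264.9319


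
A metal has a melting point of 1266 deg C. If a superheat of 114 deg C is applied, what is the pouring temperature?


Formula: T_pour = T_melt + Superheat
T_pour = 1266 + 114 = 1380 deg C

Final answer: 1380 deg C


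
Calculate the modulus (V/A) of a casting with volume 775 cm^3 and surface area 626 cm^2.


Formula: Casting Modulus M = V / A
M = 775 cm^3 / 626 cm^2 = 1.2380 cm

Answer: 1.2380 cm


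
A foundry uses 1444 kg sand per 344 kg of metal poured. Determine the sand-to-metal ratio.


Formula: Sand-to-Metal Ratio = W_sand / W_metal
Ratio = 1444 kg / 344 kg = 4.1977

4.1977


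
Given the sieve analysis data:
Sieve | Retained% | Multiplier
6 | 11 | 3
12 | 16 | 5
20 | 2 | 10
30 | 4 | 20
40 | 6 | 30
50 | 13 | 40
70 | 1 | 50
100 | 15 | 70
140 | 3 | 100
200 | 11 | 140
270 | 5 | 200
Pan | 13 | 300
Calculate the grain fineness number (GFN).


Formula: GFN = sum(pct * multiplier) / sum(pct)
sum(pct * multiplier) = 8753
sum(pct) = 100
GFN = 8753 / 100 = 87.53


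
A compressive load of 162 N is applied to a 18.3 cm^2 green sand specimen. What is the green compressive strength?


Formula: Compressive Strength = Force / Area
Strength = 162 N / 18.3 cm^2 = 8.8525 N/cm^2

Final answer: 8.8525 N/cm^2


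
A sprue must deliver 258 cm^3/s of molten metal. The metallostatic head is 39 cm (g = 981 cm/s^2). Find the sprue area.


Formula: v = sqrt(2*g*h), A = Q/v
Velocity: v = sqrt(2 * 981 * 39) = sqrt(76518) = 276.6189 cm/s
Sprue area: A = Q / v = 258 / 276.6189 = 0.9327 cm^2

Answer: 0.9327 cm^2


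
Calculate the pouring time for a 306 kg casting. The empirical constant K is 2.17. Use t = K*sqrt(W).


Formula: t = K * sqrt(W)
sqrt(W) = sqrt(306) = 17.49286
t = 2.17 * 17.49286 = 37.9595 s

Answer: 37.9595 s


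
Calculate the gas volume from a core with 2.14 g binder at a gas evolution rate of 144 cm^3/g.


Formula: V_gas = W_binder * gas_evolution_rate
V = 2.14 g * 144 cm^3/g = 308.1600 cm^3


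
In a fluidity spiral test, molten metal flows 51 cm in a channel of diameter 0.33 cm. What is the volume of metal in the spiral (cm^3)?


Formula: V = pi * (d/2)^2 * L  (cylinder volume)
Radius = 0.33/2 = 0.165 cm
V = pi * 0.165^2 * 51 = 4.3620 cm^3

Answer: 4.3620 cm^3


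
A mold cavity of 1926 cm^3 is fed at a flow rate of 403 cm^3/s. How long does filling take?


Formula: t_fill = V_mold / Q_flow
t = 1926 cm^3 / 403 cm^3/s = 4.7792 s

Final answer: 4.7792 s


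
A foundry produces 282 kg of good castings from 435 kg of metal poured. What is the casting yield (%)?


Formula: Casting Yield = (W_good / W_total) * 100
Yield = (282 kg / 435 kg) * 100 = 64.8276%

Answer: 64.8276%


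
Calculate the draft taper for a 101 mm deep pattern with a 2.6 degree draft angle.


Formula: taper = depth * tan(draft_angle)
tan(2.6 deg) = 0.0454097
taper = 101 mm * 0.0454097 = 4.5864 mm

Final answer: 4.5864 mm


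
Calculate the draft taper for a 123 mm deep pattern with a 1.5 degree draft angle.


Formula: taper = depth * tan(draft_angle)
tan(1.5 deg) = 0.0261859
taper = 123 mm * 0.0261859 = 3.2209 mm


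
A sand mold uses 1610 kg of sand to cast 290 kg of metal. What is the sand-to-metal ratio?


Formula: Sand-to-Metal Ratio = W_sand / W_metal
Ratio = 1610 kg / 290 kg = 5.5517

5.5517


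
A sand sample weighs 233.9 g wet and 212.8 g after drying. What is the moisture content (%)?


Formula: MC = (W_wet - W_dry) / W_wet * 100
Water mass = 233.9 - 212.8 = 21.1 g
MC = 21.1 / 233.9 * 100 = 9.0209%

9.0209%


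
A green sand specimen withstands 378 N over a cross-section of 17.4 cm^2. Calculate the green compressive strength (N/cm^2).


Formula: Compressive Strength = Force / Area
Strength = 378 N / 17.4 cm^2 = 21.7241 N/cm^2


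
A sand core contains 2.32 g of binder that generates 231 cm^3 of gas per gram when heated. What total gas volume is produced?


Formula: V_gas = W_binder * gas_evolution_rate
V = 2.32 g * 231 cm^3/g = 535.9200 cm^3

535.9200 cm^3


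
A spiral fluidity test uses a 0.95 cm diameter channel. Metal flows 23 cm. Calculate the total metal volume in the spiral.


Formula: V = pi * (d/2)^2 * L  (cylinder volume)
Radius = 0.95/2 = 0.475 cm
V = pi * 0.475^2 * 23 = 16.3029 cm^3


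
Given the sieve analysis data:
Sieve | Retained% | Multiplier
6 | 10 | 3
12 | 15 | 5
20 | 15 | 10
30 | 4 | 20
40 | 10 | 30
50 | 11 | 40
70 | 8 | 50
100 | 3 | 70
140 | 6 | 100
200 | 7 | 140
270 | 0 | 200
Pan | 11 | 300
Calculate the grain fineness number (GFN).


Formula: GFN = sum(pct * multiplier) / sum(pct)
sum(pct * multiplier) = 6565
sum(pct) = 100
GFN = 6565 / 100 = 65.65

65.65


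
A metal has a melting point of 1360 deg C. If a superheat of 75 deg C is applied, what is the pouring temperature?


Formula: T_pour = T_melt + Superheat
T_pour = 1360 + 75 = 1435 deg C

Answer: 1435 deg C


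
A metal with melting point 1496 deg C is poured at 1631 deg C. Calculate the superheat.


Formula: Superheat = T_pour - T_melt
Superheat = 1631 - 1496 = 135 deg C

Answer: 135 deg C


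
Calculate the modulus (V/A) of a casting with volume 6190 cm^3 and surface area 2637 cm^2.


Formula: Casting Modulus M = V / A
M = 6190 cm^3 / 2637 cm^2 = 2.3474 cm

2.3474 cm


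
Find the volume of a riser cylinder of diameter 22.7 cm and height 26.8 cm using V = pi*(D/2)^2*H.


Formula: V = pi * (D/2)^2 * H  (cylinder volume)
Radius = D/2 = 22.7/2 = 11.35 cm
V = pi * 11.35^2 * 26.8 = 10846.1696 cm^3


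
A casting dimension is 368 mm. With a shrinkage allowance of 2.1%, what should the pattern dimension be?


Formula: L_pattern = L_casting * (1 + shrinkage_rate/100)
Shrinkage factor = 1 + 2.1/100 = 1.021
L_pattern = 368 mm * 1.021 = 375.7280 mm

Answer: 375.7280 mm


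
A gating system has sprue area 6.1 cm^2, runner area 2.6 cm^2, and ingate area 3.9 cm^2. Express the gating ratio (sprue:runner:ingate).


Sprue:Runner:Ingate = 1 : 2.6/6.1 : 3.9/6.1 = 1:0.43:0.64

Final answer: 1:0.43:0.64


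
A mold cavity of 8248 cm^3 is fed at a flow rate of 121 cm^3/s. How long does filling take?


Formula: t_fill = V_mold / Q_flow
t = 8248 cm^3 / 121 cm^3/s = 68.1653 s

Answer: 68.1653 s


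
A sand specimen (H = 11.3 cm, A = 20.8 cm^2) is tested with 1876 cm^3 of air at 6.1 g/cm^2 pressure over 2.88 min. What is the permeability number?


Formula: Permeability Number P = (V * H) / (p * A * t)
Numerator: V * H = 1876 * 11.3 = 21198.8
Denominator: p * A * t = 6.1 * 20.8 * 2.88 = 365.4144
P = 21198.8 / 365.4144 = 58.0130

58.0130


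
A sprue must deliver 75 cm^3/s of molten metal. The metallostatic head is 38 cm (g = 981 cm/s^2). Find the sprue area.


Formula: v = sqrt(2*g*h), A = Q/v
Velocity: v = sqrt(2 * 981 * 38) = sqrt(74556) = 273.0494 cm/s
Sprue area: A = Q / v = 75 / 273.0494 = 0.2747 cm^2


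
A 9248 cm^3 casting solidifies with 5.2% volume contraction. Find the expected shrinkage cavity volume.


Formula: V_shrink = V_casting * shrinkage_pct / 100
V_shrink = 9248 cm^3 * 5.2 / 100 = 480.8960 cm^3


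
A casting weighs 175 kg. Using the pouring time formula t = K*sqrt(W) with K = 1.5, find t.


Formula: t = K * sqrt(W)
sqrt(W) = sqrt(175) = 13.22876
t = 1.5 * 13.22876 = 19.8431 s

19.8431 s


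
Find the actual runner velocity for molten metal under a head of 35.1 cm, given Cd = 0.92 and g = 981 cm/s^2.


Formula: v = Cd * sqrt(2 * g * h)  (Torricelli with discharge coefficient)
2*g*h = 2 * 981 * 35.1 = 68866.2 cm^2/s^2
sqrt(68866.2) = 262.42370 cm/s
v = 0.92 * 262.42370 = 241.4298 cm/s

241.4298 cm/s


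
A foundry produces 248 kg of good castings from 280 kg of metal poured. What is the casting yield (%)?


Formula: Casting Yield = (W_good / W_total) * 100
Yield = (248 kg / 280 kg) * 100 = 88.5714%


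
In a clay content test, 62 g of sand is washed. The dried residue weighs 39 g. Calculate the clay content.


Formula: Clay% = (W_total - W_washed) / W_total * 100
Clay mass = 62 - 39 = 23 g
Clay% = 23 / 62 * 100 = 37.0968%

37.0968%


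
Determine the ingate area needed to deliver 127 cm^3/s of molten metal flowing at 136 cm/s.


Formula: A_ingate = Q / v  (continuity equation)
A = 127 cm^3/s / 136 cm/s = 0.9338 cm^2

0.9338 cm^2


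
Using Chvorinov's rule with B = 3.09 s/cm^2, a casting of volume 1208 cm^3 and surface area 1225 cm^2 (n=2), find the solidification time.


Formula: t_s = B * (V/A)^n  (Chvorinov's rule, n=2)
Modulus M = V/A = 1208/1225 = 0.986122 cm
M^2 = 0.986122^2 = 0.972437 cm^2
t_s = 3.09 * 0.972437 = 3.0048 s


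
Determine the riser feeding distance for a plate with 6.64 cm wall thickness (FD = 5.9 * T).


Formula: FD = 5.9 * T  (riser feeding-distance rule)
FD = 5.9 * 6.64 cm = 39.1760 cm

Final answer: 39.1760 cm


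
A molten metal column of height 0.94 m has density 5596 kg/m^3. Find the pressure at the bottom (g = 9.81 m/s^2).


Formula: P = rho * g * h
rho * g = 5596 * 9.81 = 54896.76 N/m^3
P = 54896.76 * 0.94 = 51602.9544 Pa

Final answer: 51602.9544 Pa


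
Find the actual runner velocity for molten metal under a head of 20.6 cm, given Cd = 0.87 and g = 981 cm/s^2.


Formula: v = Cd * sqrt(2 * g * h)  (Torricelli with discharge coefficient)
2*g*h = 2 * 981 * 20.6 = 40417.2 cm^2/s^2
sqrt(40417.2) = 201.04029 cm/s
v = 0.87 * 201.04029 = 174.9051 cm/s

174.9051 cm/s


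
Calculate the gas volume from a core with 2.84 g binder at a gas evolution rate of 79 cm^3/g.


Formula: V_gas = W_binder * gas_evolution_rate
V = 2.84 g * 79 cm^3/g = 224.3600 cm^3


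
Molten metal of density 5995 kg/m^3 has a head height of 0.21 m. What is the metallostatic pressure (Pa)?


Formula: P = rho * g * h
rho * g = 5995 * 9.81 = 58810.95 N/m^3
P = 58810.95 * 0.21 = 12350.2995 Pa

12350.2995 Pa


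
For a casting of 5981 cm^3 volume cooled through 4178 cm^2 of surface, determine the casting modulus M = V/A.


Formula: Casting Modulus M = V / A
M = 5981 cm^3 / 4178 cm^2 = 1.4315 cm


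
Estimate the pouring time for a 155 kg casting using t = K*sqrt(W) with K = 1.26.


Formula: t = K * sqrt(W)
sqrt(W) = sqrt(155) = 12.44990
t = 1.26 * 12.44990 = 15.6869 s


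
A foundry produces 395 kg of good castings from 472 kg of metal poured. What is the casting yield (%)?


Formula: Casting Yield = (W_good / W_total) * 100
Yield = (395 kg / 472 kg) * 100 = 83.6864%

Final answer: 83.6864%


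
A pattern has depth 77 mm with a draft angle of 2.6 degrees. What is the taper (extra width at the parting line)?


Formula: taper = depth * tan(draft_angle)
tan(2.6 deg) = 0.0454097
taper = 77 mm * 0.0454097 = 3.4965 mm

3.4965 mm


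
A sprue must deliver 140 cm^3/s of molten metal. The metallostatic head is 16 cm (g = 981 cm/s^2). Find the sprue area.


Formula: v = sqrt(2*g*h), A = Q/v
Velocity: v = sqrt(2 * 981 * 16) = sqrt(31392) = 177.1779 cm/s
Sprue area: A = Q / v = 140 / 177.1779 = 0.7902 cm^2

Answer: 0.7902 cm^2


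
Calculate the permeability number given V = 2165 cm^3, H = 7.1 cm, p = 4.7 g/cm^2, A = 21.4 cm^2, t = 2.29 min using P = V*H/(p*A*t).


Formula: Permeability Number P = (V * H) / (p * A * t)
Numerator: V * H = 2165 * 7.1 = 15371.5
Denominator: p * A * t = 4.7 * 21.4 * 2.29 = 230.3282
P = 15371.5 / 230.3282 = 66.7374


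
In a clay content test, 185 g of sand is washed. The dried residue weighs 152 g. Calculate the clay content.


Formula: Clay% = (W_total - W_washed) / W_total * 100
Clay mass = 185 - 152 = 33 g
Clay% = 33 / 185 * 100 = 17.8378%

17.8378%


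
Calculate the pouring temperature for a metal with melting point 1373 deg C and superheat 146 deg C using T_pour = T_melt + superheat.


Formula: T_pour = T_melt + Superheat
T_pour = 1373 + 146 = 1519 deg C

Final answer: 1519 deg C


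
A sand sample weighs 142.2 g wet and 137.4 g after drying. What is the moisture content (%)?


Formula: MC = (W_wet - W_dry) / W_wet * 100
Water mass = 142.2 - 137.4 = 4.8 g
MC = 4.8 / 142.2 * 100 = 3.3755%


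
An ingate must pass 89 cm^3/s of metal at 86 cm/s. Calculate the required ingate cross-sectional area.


Formula: A_ingate = Q / v  (continuity equation)
A = 89 cm^3/s / 86 cm/s = 1.0349 cm^2

1.0349 cm^2


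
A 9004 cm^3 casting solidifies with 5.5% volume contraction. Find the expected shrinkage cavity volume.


Formula: V_shrink = V_casting * shrinkage_pct / 100
V_shrink = 9004 cm^3 * 5.5 / 100 = 495.2200 cm^3


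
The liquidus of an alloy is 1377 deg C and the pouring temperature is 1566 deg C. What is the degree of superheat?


Formula: Superheat = T_pour - T_melt
Superheat = 1566 - 1377 = 189 deg C

Answer: 189 deg C


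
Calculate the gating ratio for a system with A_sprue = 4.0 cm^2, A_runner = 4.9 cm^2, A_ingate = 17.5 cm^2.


Sprue:Runner:Ingate = 1 : 4.9/4.0 : 17.5/4.0 = 1:1.23:4.38

Answer: 1:1.23:4.38


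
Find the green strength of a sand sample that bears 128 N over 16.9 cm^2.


Formula: Compressive Strength = Force / Area
Strength = 128 N / 16.9 cm^2 = 7.5740 N/cm^2

7.5740 N/cm^2


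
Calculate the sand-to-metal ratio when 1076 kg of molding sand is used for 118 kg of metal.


Formula: Sand-to-Metal Ratio = W_sand / W_metal
Ratio = 1076 kg / 118 kg = 9.1186

9.1186


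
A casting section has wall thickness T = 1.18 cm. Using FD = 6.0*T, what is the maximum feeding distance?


Formula: FD = 6.0 * T  (riser feeding-distance rule)
FD = 6.0 * 1.18 cm = 7.0800 cm

Answer: 7.0800 cm


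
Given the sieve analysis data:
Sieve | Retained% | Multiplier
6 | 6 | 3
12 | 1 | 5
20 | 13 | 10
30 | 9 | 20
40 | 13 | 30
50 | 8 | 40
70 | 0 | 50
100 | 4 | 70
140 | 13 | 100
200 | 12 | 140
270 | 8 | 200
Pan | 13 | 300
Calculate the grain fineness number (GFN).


Formula: GFN = sum(pct * multiplier) / sum(pct)
sum(pct * multiplier) = 9803
sum(pct) = 100
GFN = 9803 / 100 = 98.03

Answer: 98.03


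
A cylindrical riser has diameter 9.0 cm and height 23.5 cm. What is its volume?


Formula: V = pi * (D/2)^2 * H  (cylinder volume)
Radius = D/2 = 9.0/2 = 4.5 cm
V = pi * 4.5^2 * 23.5 = 1495.0054 cm^3

Answer: 1495.0054 cm^3


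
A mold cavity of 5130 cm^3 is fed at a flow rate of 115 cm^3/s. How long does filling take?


Formula: t_fill = V_mold / Q_flow
t = 5130 cm^3 / 115 cm^3/s = 44.6087 s

44.6087 s


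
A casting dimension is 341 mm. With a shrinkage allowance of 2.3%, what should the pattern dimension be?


Formula: L_pattern = L_casting * (1 + shrinkage_rate/100)
Shrinkage factor = 1 + 2.3/100 = 1.023
L_pattern = 341 mm * 1.023 = 348.8430 mm

348.8430 mm


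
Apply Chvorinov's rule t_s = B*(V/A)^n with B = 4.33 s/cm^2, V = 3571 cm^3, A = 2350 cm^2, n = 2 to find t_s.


Formula: t_s = B * (V/A)^n  (Chvorinov's rule, n=2)
Modulus M = V/A = 3571/2350 = 1.519574 cm
M^2 = 1.519574^2 = 2.309105 cm^2
t_s = 4.33 * 2.309105 = 9.9984 s

Final answer: 9.9984 s


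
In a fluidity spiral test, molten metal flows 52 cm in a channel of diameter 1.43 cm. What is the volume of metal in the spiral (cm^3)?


Formula: V = pi * (d/2)^2 * L  (cylinder volume)
Radius = 1.43/2 = 0.715 cm
V = pi * 0.715^2 * 52 = 83.5152 cm^3

83.5152 cm^3


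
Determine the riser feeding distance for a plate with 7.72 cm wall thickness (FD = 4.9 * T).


Formula: FD = 4.9 * T  (riser feeding-distance rule)
FD = 4.9 * 7.72 cm = 37.8280 cm

Final answer: 37.8280 cm


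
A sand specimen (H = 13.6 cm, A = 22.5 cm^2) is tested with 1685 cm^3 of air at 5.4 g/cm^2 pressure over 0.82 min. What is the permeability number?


Formula: Permeability Number P = (V * H) / (p * A * t)
Numerator: V * H = 1685 * 13.6 = 22916.0
Denominator: p * A * t = 5.4 * 22.5 * 0.82 = 99.63
P = 22916.0 / 99.63 = 230.0110

Final answer: 230.0110


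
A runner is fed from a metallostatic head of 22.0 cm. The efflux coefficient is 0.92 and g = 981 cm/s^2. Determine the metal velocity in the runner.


Formula: v = Cd * sqrt(2 * g * h)  (Torricelli with discharge coefficient)
2*g*h = 2 * 981 * 22.0 = 43164.0 cm^2/s^2
sqrt(43164.0) = 207.75948 cm/s
v = 0.92 * 207.75948 = 191.1387 cm/s

Final answer: 191.1387 cm/s


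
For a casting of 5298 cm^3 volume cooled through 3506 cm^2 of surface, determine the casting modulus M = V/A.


Formula: Casting Modulus M = V / A
M = 5298 cm^3 / 3506 cm^2 = 1.5111 cm

Final answer: 1.5111 cm


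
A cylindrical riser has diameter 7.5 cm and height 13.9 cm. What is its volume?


Formula: V = pi * (D/2)^2 * H  (cylinder volume)
Radius = D/2 = 7.5/2 = 3.75 cm
V = pi * 3.75^2 * 13.9 = 614.0832 cm^3

Answer: 614.0832 cm^3


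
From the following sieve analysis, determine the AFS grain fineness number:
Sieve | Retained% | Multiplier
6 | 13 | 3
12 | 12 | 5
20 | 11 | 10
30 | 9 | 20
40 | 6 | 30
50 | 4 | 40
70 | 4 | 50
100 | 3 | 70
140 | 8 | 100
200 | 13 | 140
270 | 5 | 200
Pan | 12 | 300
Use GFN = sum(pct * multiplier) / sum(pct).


Formula: GFN = sum(pct * multiplier) / sum(pct)
sum(pct * multiplier) = 8359
sum(pct) = 100
GFN = 8359 / 100 = 83.59

83.59


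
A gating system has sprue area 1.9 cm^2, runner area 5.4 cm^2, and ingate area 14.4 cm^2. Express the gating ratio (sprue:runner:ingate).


Sprue:Runner:Ingate = 1 : 5.4/1.9 : 14.4/1.9 = 1:2.84:7.58


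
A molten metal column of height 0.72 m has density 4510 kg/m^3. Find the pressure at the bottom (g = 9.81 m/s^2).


Formula: P = rho * g * h
rho * g = 4510 * 9.81 = 44243.1 N/m^3
P = 44243.1 * 0.72 = 31855.0320 Pa

31855.0320 Pa


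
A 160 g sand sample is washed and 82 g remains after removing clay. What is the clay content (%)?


Formula: Clay% = (W_total - W_washed) / W_total * 100
Clay mass = 160 - 82 = 78 g
Clay% = 78 / 160 * 100 = 48.7500%


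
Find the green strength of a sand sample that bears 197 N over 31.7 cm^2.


Formula: Compressive Strength = Force / Area
Strength = 197 N / 31.7 cm^2 = 6.2145 N/cm^2

Final answer: 6.2145 N/cm^2


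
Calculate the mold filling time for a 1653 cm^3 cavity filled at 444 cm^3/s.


Formula: t_fill = V_mold / Q_flow
t = 1653 cm^3 / 444 cm^3/s = 3.7230 s

Final answer: 3.7230 s


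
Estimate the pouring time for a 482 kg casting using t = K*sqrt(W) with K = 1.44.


Formula: t = K * sqrt(W)
sqrt(W) = sqrt(482) = 21.95450
t = 1.44 * 21.95450 = 31.6145 s

31.6145 s


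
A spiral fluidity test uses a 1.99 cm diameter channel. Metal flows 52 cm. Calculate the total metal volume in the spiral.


Formula: V = pi * (d/2)^2 * L  (cylinder volume)
Radius = 1.99/2 = 0.995 cm
V = pi * 0.995^2 * 52 = 161.7333 cm^3

Answer: 161.7333 cm^3


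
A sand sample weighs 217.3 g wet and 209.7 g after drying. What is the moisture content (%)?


Formula: MC = (W_wet - W_dry) / W_wet * 100
Water mass = 217.3 - 209.7 = 7.6 g
MC = 7.6 / 217.3 * 100 = 3.4975%

Answer: 3.4975%


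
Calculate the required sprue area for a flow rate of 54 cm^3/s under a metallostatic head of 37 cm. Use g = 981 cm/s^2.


Formula: v = sqrt(2*g*h), A = Q/v
Velocity: v = sqrt(2 * 981 * 37) = sqrt(72594) = 269.4327 cm/s
Sprue area: A = Q / v = 54 / 269.4327 = 0.2004 cm^2

Final answer: 0.2004 cm^2


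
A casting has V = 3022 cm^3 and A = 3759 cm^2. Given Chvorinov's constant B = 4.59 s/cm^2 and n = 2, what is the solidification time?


Formula: t_s = B * (V/A)^n  (Chvorinov's rule, n=2)
Modulus M = V/A = 3022/3759 = 0.803937 cm
M^2 = 0.803937^2 = 0.646315 cm^2
t_s = 4.59 * 0.646315 = 2.9666 s


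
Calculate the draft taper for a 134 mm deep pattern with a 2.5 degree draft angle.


Formula: taper = depth * tan(draft_angle)
tan(2.5 deg) = 0.0436609
taper = 134 mm * 0.0436609 = 5.8506 mm

5.8506 mm


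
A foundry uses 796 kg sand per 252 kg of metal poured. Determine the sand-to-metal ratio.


Formula: Sand-to-Metal Ratio = W_sand / W_metal
Ratio = 796 kg / 252 kg = 3.1587


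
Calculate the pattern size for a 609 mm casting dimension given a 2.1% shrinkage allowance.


Formula: L_pattern = L_casting * (1 + shrinkage_rate/100)
Shrinkage factor = 1 + 2.1/100 = 1.021
L_pattern = 609 mm * 1.021 = 621.7890 mm

Final answer: 621.7890 mm


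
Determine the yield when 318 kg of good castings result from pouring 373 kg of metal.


Formula: Casting Yield = (W_good / W_total) * 100
Yield = (318 kg / 373 kg) * 100 = 85.2547%

85.2547%


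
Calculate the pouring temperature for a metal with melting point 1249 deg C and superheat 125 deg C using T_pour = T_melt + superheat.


Formula: T_pour = T_melt + Superheat
T_pour = 1249 + 125 = 1374 deg C

Answer: 1374 deg C


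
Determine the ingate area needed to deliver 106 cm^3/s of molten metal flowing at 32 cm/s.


Formula: A_ingate = Q / v  (continuity equation)
A = 106 cm^3/s / 32 cm/s = 3.3125 cm^2

Final answer: 3.3125 cm^2


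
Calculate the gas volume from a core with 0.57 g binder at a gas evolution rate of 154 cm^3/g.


Formula: V_gas = W_binder * gas_evolution_rate
V = 0.57 g * 154 cm^3/g = 87.7800 cm^3

Answer: 87.7800 cm^3


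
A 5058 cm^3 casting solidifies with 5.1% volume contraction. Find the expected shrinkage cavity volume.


Formula: V_shrink = V_casting * shrinkage_pct / 100
V_shrink = 5058 cm^3 * 5.1 / 100 = 257.9580 cm^3

Answer: 257.9580 cm^3


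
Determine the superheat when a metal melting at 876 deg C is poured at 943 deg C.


Formula: Superheat = T_pour - T_melt
Superheat = 943 - 876 = 67 deg C


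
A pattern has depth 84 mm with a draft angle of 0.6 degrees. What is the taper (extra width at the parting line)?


Formula: taper = depth * tan(draft_angle)
tan(0.6 deg) = 0.0104724
taper = 84 mm * 0.0104724 = 0.8797 mm


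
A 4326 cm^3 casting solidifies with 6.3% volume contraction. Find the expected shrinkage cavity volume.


Formula: V_shrink = V_casting * shrinkage_pct / 100
V_shrink = 4326 cm^3 * 6.3 / 100 = 272.5380 cm^3

Answer: 272.5380 cm^3


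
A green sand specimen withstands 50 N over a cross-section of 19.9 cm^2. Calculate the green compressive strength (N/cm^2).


Formula: Compressive Strength = Force / Area
Strength = 50 N / 19.9 cm^2 = 2.5126 N/cm^2

Answer: 2.5126 N/cm^2


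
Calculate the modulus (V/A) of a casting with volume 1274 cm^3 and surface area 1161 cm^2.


Formula: Casting Modulus M = V / A
M = 1274 cm^3 / 1161 cm^2 = 1.0973 cm

Answer: 1.0973 cm


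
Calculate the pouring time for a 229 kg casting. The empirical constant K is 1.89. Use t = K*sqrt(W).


Formula: t = K * sqrt(W)
sqrt(W) = sqrt(229) = 15.13275
t = 1.89 * 15.13275 = 28.6009 s


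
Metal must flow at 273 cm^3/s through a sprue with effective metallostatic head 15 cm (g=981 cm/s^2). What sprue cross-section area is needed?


Formula: v = sqrt(2*g*h), A = Q/v
Velocity: v = sqrt(2 * 981 * 15) = sqrt(29430) = 171.5517 cm/s
Sprue area: A = Q / v = 273 / 171.5517 = 1.5914 cm^2

Answer: 1.5914 cm^2


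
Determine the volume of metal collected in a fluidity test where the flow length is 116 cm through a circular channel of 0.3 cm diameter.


Formula: V = pi * (d/2)^2 * L  (cylinder volume)
Radius = 0.3/2 = 0.15 cm
V = pi * 0.15^2 * 116 = 8.1996 cm^3

Answer: 8.1996 cm^3


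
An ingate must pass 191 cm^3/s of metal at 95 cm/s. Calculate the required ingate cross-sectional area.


Formula: A_ingate = Q / v  (continuity equation)
A = 191 cm^3/s / 95 cm/s = 2.0105 cm^2

2.0105 cm^2


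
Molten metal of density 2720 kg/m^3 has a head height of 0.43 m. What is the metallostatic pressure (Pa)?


Formula: P = rho * g * h
rho * g = 2720 * 9.81 = 26683.2 N/m^3
P = 26683.2 * 0.43 = 11473.7760 Pa

Answer: 11473.7760 Pa


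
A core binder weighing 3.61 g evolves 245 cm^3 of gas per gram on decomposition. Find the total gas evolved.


Formula: V_gas = W_binder * gas_evolution_rate
V = 3.61 g * 245 cm^3/g = 884.4500 cm^3

884.4500 cm^3


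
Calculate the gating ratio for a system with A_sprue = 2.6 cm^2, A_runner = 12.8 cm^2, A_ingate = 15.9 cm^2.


Sprue:Runner:Ingate = 1 : 12.8/2.6 : 15.9/2.6 = 1:4.92:6.12

Final answer: 1:4.92:6.12


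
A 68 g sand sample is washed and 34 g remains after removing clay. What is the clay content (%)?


Formula: Clay% = (W_total - W_washed) / W_total * 100
Clay mass = 68 - 34 = 34 g
Clay% = 34 / 68 * 100 = 50.0000%


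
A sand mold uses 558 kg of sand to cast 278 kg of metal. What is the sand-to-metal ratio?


Formula: Sand-to-Metal Ratio = W_sand / W_metal
Ratio = 558 kg / 278 kg = 2.0072

2.0072


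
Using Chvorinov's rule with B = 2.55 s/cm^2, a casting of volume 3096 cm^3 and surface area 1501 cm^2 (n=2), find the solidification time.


Formula: t_s = B * (V/A)^n  (Chvorinov's rule, n=2)
Modulus M = V/A = 3096/1501 = 2.062625 cm
M^2 = 2.062625^2 = 4.254422 cm^2
t_s = 2.55 * 4.254422 = 10.8488 s

Answer: 10.8488 s


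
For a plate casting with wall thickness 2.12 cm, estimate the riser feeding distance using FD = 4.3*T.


Formula: FD = 4.3 * T  (riser feeding-distance rule)
FD = 4.3 * 2.12 cm = 9.1160 cm

Answer: 9.1160 cm


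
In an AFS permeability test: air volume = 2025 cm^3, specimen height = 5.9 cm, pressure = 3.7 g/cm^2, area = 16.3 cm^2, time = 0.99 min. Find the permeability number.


Formula: Permeability Number P = (V * H) / (p * A * t)
Numerator: V * H = 2025 * 5.9 = 11947.5
Denominator: p * A * t = 3.7 * 16.3 * 0.99 = 59.7069
P = 11947.5 / 59.7069 = 200.1025

200.1025


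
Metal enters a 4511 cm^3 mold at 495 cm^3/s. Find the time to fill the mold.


Formula: t_fill = V_mold / Q_flow
t = 4511 cm^3 / 495 cm^3/s = 9.1131 s


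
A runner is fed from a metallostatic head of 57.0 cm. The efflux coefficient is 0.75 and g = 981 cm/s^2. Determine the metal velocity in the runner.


Formula: v = Cd * sqrt(2 * g * h)  (Torricelli with discharge coefficient)
2*g*h = 2 * 981 * 57.0 = 111834.0 cm^2/s^2
sqrt(111834.0) = 334.41591 cm/s
v = 0.75 * 334.41591 = 250.8119 cm/s
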